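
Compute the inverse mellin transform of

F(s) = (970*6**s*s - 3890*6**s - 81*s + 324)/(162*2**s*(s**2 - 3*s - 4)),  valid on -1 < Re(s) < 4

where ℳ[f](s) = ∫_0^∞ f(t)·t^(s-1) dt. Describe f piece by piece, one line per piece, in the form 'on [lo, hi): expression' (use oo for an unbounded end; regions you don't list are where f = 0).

decompose at 1/2, 3; ℳ[f](s) sums the 3 pieces' integrals
[0, 1/2) adds the kernel integral of t
∫ 2*t·t^(s-1) over [1/2, 3)
on [3, ∞) integrate f = t**(-4) against the kernel

on [0, 1/2): t
on [1/2, 3): 2*t
on [3, oo): t**(-4)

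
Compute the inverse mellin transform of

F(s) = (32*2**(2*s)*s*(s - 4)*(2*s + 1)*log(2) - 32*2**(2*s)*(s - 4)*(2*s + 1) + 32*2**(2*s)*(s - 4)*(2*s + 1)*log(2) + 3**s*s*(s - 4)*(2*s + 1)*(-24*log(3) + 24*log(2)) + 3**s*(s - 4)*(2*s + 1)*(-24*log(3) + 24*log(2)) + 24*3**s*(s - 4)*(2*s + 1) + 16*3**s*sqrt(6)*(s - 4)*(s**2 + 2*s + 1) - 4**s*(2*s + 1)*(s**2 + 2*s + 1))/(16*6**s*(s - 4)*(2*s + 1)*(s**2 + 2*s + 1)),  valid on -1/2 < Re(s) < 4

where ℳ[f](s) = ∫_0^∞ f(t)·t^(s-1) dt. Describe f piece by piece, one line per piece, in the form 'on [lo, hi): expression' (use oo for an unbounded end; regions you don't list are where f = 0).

on [0, 1/2): sqrt(3)*sqrt(t)
on [1/2, 2/3): 3*t*log(3*t)
on [2/3, oo): 1/(81*t**4)

the common scale on t comes off first: sqrt(t) on [0, 3/2); t*log(t) on [3/2, 2); t**(-4) on [2, ∞)
breakpoints 1/2, 2/3: one integral from each of the 3 segments
∫ over [0, 1/2) of sqrt(3)*sqrt(t)·t^(s-1) joins the sum
∫ 3*t*log(3*t)·t^(s-1) over [1/2, 2/3)
piece [2/3, ∞): integrate 1/(81*t**4) against the kernel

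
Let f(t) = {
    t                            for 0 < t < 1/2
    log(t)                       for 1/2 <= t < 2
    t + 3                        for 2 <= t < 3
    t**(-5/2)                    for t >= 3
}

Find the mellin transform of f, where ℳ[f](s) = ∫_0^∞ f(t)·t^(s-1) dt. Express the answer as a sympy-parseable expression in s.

breakpoints 1/2, 2, 3: one integral from each of the 4 segments
[0, 1/2) adds the kernel integral of t
∫ log(t)·t^(s-1) over [1/2, 2)
∫ (t + 3)·t^(s-1) over [2, 3)
∫ over [3, ∞) of t**(-5/2)·t^(s-1) joins the sum

(-270*2**(2*s)*s**2*(2*s - 5) + 54*2**(2*s)*s*(s + 1)*(2*s - 5)*log(2) - 162*2**(2*s)*s*(2*s - 5) - 54*2**(2*s)*(s + 1)*(2*s - 5) - 4*sqrt(3)*6**s*s**2*(s + 1) + 324*6**s*s**2*(2*s - 5) + 162*6**s*s*(2*s - 5) + 27*s**2*(2*s - 5) + 54*s*(s + 1)*(2*s - 5)*log(2) + (2*s - 5)*(54*s + 54))/(54*2**s*s**2*(s + 1)*(2*s - 5))
  -1 < Re(s) < 5/2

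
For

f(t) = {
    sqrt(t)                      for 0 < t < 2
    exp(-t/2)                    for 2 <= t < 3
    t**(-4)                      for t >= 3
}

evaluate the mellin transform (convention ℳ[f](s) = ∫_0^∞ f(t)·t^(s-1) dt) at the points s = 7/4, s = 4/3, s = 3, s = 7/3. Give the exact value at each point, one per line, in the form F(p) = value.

integrate the 3 segments split at 2, 3, then add the results
∫ over [0, 2) of sqrt(t)·t^(s-1) joins the sum
∫ exp(-t/2)·t^(s-1) over [2, 3)
segment 3 to ∞ holds t**(-4); add its integral

F(7/4) = -2*2**(3/4)*uppergamma(7/4, 3/2) + 4*3**(3/4)/243 + 2*2**(3/4)*uppergamma(7/4, 1) + 16*2**(1/4)/9
F(4/3) = -2*2**(1/3)*uppergamma(4/3, 3/2) + 3**(1/3)/72 + 2*2**(1/3)*uppergamma(4/3, 1) + 12*2**(5/6)/11
F(3) = -58*exp(-3/2) + 1/3 + 16*sqrt(2)/7 + 40*exp(-1)
F(7/3) = -4*2**(1/3)*uppergamma(7/3, 3/2) + 3**(1/3)/15 + 24*2**(5/6)/17 + 4*2**(1/3)*uppergamma(7/3, 1)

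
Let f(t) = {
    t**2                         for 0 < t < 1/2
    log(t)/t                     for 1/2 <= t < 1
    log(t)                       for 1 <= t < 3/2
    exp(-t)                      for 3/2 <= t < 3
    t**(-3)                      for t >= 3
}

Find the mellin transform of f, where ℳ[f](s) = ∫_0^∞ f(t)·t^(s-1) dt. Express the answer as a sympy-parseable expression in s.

(108*2**s*s**2*(s - 3)*(s + 2)*(s**2 - 2*s + 1)*uppergamma(s, 3/2) - 108*2**s*s**2*(s - 3)*(s + 2)*(s**2 - 2*s + 1)*uppergamma(s, 3) - 108*2**s*s**2*(s - 3)*(s + 2) + 108*2**s*(s - 3)*(s + 2)*(s**2 - 2*s + 1) - 108*3**s*s*(s - 3)*(s + 2)*(s**2 - 2*s + 1)*log(2) + 108*3**s*s*(s - 3)*(s + 2)*(s**2 - 2*s + 1)*log(3) - 108*3**s*(s - 3)*(s + 2)*(s**2 - 2*s + 1) - 4*6**s*s**2*(s + 2)*(s**2 - 2*s + 1) + 216*s**3*(s - 3)*(s + 2)*log(2) - 216*s**2*(s - 3)*(s + 2)*log(2) + 216*s**2*(s - 3)*(s + 2) + 27*s**2*(s - 3)*(s**2 - 2*s + 1))/(108*2**s*s**2*(s - 3)*(s + 2)*(s**2 - 2*s + 1))
  -2 < Re(s) < 3

integrate the 5 segments split at 1/2, 1, 3/2, 3, then add the results
segment [0, 1/2) carries t**2; integrate it
∫ log(t)/t·t^(s-1) over [1/2, 1)
the [1, 3/2) slice contributes ∫ log(t)·t^(s-1) dt
the [3/2, 3) slice contributes ∫ exp(-t)·t^(s-1) dt
for t in [3, ∞): the term is ∫ t**(-3)·t^(s-1)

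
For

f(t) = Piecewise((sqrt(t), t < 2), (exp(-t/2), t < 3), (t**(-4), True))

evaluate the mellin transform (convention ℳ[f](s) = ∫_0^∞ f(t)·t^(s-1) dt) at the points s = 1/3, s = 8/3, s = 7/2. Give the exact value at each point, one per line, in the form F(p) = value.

the 3 pieces separated at 2, 3 each add one integral
segment [0, 2) carries sqrt(t); integrate it
on [2, 3) integrate f = exp(-t/2) against the kernel
piece [3, ∞): integrate t**(-4) against the kernel

F(1/3) = -2**(1/3)*uppergamma(1/3, 3/2) + 3**(1/3)/297 + 2**(1/3)*uppergamma(1/3, 1) + 6*2**(5/6)/5
F(8/3) = -4*2**(2/3)*uppergamma(8/3, 3/2) + 3**(2/3)/12 + 48*2**(1/6)/19 + 4*2**(2/3)*uppergamma(8/3, 1)
F(7/2) = -78*sqrt(3)*exp(-3/2) - 15*sqrt(2)*sqrt(pi)*erfc(sqrt(6)/2) + 2*sqrt(3)/3 + 4 + 15*sqrt(2)*sqrt(pi)*erfc(1) + 58*sqrt(2)*exp(-1)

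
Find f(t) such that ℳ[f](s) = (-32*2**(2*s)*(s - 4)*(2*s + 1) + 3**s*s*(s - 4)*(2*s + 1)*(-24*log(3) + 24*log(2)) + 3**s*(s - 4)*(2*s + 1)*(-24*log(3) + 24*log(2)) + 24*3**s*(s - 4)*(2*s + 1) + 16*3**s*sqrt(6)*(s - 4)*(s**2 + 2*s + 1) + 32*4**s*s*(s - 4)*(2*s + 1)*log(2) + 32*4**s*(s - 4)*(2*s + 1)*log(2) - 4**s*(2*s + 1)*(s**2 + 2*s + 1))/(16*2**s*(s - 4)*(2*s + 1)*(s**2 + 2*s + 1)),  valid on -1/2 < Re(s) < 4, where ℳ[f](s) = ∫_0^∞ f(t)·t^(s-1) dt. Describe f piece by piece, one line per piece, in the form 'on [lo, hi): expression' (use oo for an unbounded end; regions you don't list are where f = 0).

on [0, 3/2): sqrt(t)
on [3/2, 2): t*log(t)
on [2, oo): t**(-4)

integrate the 3 segments split at 3/2, 2, then add the results
segment 0 to 3/2 holds sqrt(t); add its integral
on [3/2, 2) integrate f = t*log(t) against the kernel
∫ t**(-4)·t^(s-1) over [2, ∞)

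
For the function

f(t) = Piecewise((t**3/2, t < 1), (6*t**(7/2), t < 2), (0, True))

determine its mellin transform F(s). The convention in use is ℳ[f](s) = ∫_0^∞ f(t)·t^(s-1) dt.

the 2 pieces separated at 1 each add one integral
segment [0, 1) carries t**3/2; integrate it
between 1 and 2 the integrand is 6*t**(7/2)·t^(s-1)

(3*2**(s + 13/2)*(s + 3) - 22*s - 65)/(2*(s + 3)*(2*s + 7))
  Re(s) > -3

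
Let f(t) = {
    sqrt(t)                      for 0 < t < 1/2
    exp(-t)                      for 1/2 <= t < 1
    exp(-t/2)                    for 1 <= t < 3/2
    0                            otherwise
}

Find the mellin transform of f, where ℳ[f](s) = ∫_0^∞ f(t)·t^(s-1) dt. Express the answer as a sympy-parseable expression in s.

(2**s*(2*s + 1)*uppergamma(s, 1/2) - 2**s*(2*s + 1)*uppergamma(s, 1) + 4**s*(2*s + 1)*uppergamma(s, 1/2) - 4**s*(2*s + 1)*uppergamma(s, 3/4) + sqrt(2))/(2**s*(2*s + 1))
  Re(s) > -1/2

cuts at 1/2, 1: linearity sums the 3 kernel integrals
the [0, 1/2) slice contributes ∫ sqrt(t)·t^(s-1) dt
∫ exp(-t)·t^(s-1) over [1/2, 1)
piece [1, 3/2): integrate exp(-t/2) against the kernel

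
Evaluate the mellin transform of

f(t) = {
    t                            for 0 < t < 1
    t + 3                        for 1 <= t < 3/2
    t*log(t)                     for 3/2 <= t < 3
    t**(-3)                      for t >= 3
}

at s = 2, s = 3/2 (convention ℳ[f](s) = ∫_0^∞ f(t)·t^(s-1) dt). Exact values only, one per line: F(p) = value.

F(2) = 17/24 + 9*log(2)/8 + 63*log(3)/8
F(3/2) = -922*sqrt(3)/675 - 2 + 213*sqrt(6)/100 + log(2**(9*sqrt(6)/20)*3**(-9*sqrt(6)/20 + 18*sqrt(3)/5))

split f at 1, 3/2, 3: ℳ[f](s) collects 4 kernel integrals
∫ over [0, 1) of t·t^(s-1) joins the sum
segment [1, 3/2) carries (t + 3); integrate it
[3/2, 3) adds the kernel integral of t*log(t)
piece [3, ∞): integrate t**(-3) against the kernel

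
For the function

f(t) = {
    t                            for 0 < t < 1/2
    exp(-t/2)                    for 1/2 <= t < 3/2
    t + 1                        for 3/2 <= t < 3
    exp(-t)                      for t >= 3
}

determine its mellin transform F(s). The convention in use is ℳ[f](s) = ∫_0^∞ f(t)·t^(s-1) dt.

(2*2**s*s*(s + 1)*uppergamma(s, 3) - 5*3**s*s - 2*3**s + 2*4**s*s*(s + 1)*uppergamma(s, 1/4) - 2*4**s*s*(s + 1)*uppergamma(s, 3/4) + 8*6**s*s + 2*6**s + s)/(2*2**s*s*(s + 1))
  Re(s) > -1

the 4 pieces separated at 1/2, 3/2, 3 each add one integral
on [0, 1/2) integrate f = t against the kernel
segment 1/2 to 3/2 holds exp(-t/2); add its integral
[3/2, 3) adds the kernel integral of (t + 1)
the [3, ∞) slice contributes ∫ exp(-t)·t^(s-1) dt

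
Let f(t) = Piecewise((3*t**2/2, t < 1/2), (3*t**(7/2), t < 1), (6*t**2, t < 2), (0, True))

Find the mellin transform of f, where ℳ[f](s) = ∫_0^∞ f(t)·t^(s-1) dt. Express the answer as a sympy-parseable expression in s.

decompose at 1/2, 1; ℳ[f](s) sums the 3 pieces' integrals
∫ over [0, 1/2) of 3*t**2/2·t^(s-1) joins the sum
[1/2, 1) adds the kernel integral of 3*t**(7/2)
on [1, 2) integrate f = 6*t**2 against the kernel

3*(64*2**s*(2*s + 7) - 2**(1/2 - s)*(s + 2) - 16*s - 80 + (2*s + 7)/2**s)/(8*(s + 2)*(2*s + 7))
  Re(s) > -2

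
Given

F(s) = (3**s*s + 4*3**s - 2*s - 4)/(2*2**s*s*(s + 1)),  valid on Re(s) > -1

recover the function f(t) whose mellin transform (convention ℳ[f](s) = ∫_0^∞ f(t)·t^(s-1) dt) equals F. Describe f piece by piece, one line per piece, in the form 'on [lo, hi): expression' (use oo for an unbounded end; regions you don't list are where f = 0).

breakpoints 1/2: one integral from each of the 2 segments
between 0 and 1/2 the integrand is t·t^(s-1)
between 1/2 and 3/2 the integrand is (2 - t)·t^(s-1)

on [0, 1/2): t
on [1/2, 3/2): 2 - t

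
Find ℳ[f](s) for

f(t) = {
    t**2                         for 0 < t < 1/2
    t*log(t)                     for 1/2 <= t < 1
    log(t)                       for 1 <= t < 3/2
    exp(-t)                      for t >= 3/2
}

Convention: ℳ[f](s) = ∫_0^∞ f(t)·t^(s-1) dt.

breakpoints 1/2, 1, 3/2: one integral from each of the 4 segments
∫ over [0, 1/2) of t**2·t^(s-1) joins the sum
over [1/2, 1), the kernel integral of t*log(t) enters the sum
segment 1 to 3/2 holds log(t); add its integral
segment 3/2 to ∞ holds exp(-t); add its integral

(4*2**s*s**2*(s + 2)*(s**2 + 2*s + 1)*uppergamma(s, 3/2) - 4*2**s*s**2*(s + 2) + 4*2**s*(s + 2)*(s**2 + 2*s + 1) + 3**s*s*(s + 2)*(-4*log(2) + 4*log(3))*(s**2 + 2*s + 1) - 4*3**s*(s + 2)*(s**2 + 2*s + 1) + s**3*(s + 2)*log(4) + s**2*(s + 2)*log(4) + 2*s**2*(s + 2) + s**2*(s**2 + 2*s + 1))/(4*2**s*s**2*(s + 2)*(s**2 + 2*s + 1))
  Re(s) > -2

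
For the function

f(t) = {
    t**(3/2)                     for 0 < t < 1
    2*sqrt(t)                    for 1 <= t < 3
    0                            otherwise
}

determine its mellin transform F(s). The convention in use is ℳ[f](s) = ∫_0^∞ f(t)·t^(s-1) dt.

summing 2 kernel integrals split by 1 yields ℳ[f](s)
between 0 and 1 the integrand is t**(3/2)·t^(s-1)
[1, 3) adds the kernel integral of 2*sqrt(t)

(4*sqrt(3)*3**s*(2*s + 3) - 4*s - 10)/((2*s + 1)*(2*s + 3))
  Re(s) > -3/2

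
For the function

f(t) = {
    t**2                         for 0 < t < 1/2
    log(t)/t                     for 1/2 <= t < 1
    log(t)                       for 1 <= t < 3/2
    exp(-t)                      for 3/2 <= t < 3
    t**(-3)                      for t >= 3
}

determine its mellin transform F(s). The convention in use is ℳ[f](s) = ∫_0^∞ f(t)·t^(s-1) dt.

(108*2**s*s**2*(s - 3)*(s + 2)*(s**2 - 2*s + 1)*uppergamma(s, 3/2) - 108*2**s*s**2*(s - 3)*(s + 2)*(s**2 - 2*s + 1)*uppergamma(s, 3) - 108*2**s*s**2*(s - 3)*(s + 2) + 108*2**s*(s - 3)*(s + 2)*(s**2 - 2*s + 1) - 108*3**s*s*(s - 3)*(s + 2)*(s**2 - 2*s + 1)*log(2) + 108*3**s*s*(s - 3)*(s + 2)*(s**2 - 2*s + 1)*log(3) - 108*3**s*(s - 3)*(s + 2)*(s**2 - 2*s + 1) - 4*6**s*s**2*(s + 2)*(s**2 - 2*s + 1) + 216*s**3*(s - 3)*(s + 2)*log(2) - 216*s**2*(s - 3)*(s + 2)*log(2) + 216*s**2*(s - 3)*(s + 2) + 27*s**2*(s - 3)*(s**2 - 2*s + 1))/(108*2**s*s**2*(s - 3)*(s + 2)*(s**2 - 2*s + 1))
  -2 < Re(s) < 3

linearity at 1/2, 1, 3/2, 3 turns ℳ[f](s) into 5 summed integrals
segment 0 to 1/2 holds t**2; add its integral
over [1/2, 1), the kernel integral of log(t)/t enters the sum
segment 1 to 3/2 holds log(t); add its integral
on [3/2, 3): add ∫ exp(-t)·t^(s-1) dt
on [3, ∞): add ∫ t**(-3)·t^(s-1) dt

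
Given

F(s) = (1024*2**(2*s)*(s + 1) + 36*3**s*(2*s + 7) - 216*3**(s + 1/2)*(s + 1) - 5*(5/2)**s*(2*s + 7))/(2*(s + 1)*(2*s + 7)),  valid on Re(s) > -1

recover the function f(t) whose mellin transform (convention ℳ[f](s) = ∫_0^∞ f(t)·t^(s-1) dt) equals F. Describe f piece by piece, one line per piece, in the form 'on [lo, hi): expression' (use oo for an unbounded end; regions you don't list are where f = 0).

split f at 5/2, 3: ℳ[f](s) collects 3 kernel integrals
the [0, 5/2) slice contributes ∫ 5*t·t^(s-1) dt
on [5/2, 3) integrate f = 6*t against the kernel
piece [3, 4): integrate 2*t**(7/2) against the kernel

on [0, 5/2): 5*t
on [5/2, 3): 6*t
on [3, 4): 2*t**(7/2)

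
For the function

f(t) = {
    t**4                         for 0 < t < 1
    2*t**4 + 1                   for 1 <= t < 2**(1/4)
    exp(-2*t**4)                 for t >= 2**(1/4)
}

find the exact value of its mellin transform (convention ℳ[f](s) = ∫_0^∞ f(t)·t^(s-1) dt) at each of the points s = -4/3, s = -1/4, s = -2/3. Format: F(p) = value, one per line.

the power substitution comes off first: t**2 on [0, 1); 2*t**2 + 1 on [1, sqrt(2)); exp(-2*t**2) on [sqrt(2), ∞)
undo the power substitution: t on [0, 1); 2*t + 1 on [1, 2); exp(-2*t) on [2, ∞)
integrate the 3 segments split at 1, 2**(1/4), then add the results
segment [0, 1) carries t**4; integrate it
on [1, 2**(1/4)): add ∫ (2*t**4 + 1)·t^(s-1) dt
segment 2**(1/4) to ∞ holds exp(-2*t**4); add its integral

F(-4/3) = 2**(1/3)*uppergamma(-1/3, 4)/4 + 3/8 + 3*2**(2/3)/8
F(-1/4) = -22*2**(15/16)/15 + 2**(1/16)*uppergamma(-1/16, 4)/4 + 56/15
F(-2/3) = -3*2**(5/6)/20 + 2**(1/6)*uppergamma(-1/6, 4)/4 + 6/5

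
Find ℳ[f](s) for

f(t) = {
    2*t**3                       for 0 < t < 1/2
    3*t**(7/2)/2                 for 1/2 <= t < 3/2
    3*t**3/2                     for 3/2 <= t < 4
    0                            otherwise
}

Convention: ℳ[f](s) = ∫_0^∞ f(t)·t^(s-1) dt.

(1536*2**(2*s)*(2*s + 7) + 81*2**(1/2 - s)*3**(s + 1/2)*(s + 3) - 3*2**(1/2 - s)*(s + 3) - 81*3**s*(2*s + 7)/2**s + 4*(2*s + 7)/2**s)/(16*(s + 3)*(2*s + 7))
  Re(s) > -3

linearity at 1/2, 3/2 turns ℳ[f](s) into 3 summed integrals
segment 0 to 1/2 holds 2*t**3; add its integral
segment [1/2, 3/2) carries 3*t**(7/2)/2; integrate it
segment 3/2 to 4 holds 3*t**3/2; add its integral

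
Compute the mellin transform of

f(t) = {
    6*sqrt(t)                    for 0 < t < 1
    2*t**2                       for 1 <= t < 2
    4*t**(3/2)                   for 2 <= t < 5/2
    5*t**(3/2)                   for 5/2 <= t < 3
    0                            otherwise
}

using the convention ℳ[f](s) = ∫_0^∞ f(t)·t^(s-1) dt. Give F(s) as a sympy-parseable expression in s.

f breaks at 1, 2, 5/2 into 4 integrals to sum
on [0, 1): add ∫ 6*sqrt(t)·t^(s-1) dt
∫ over [1, 2) of 2*t**2·t^(s-1) joins the sum
on [2, 5/2): add ∫ 4*t**(3/2)·t^(s-1) dt
piece [5/2, 3): integrate 5*t**(3/2) against the kernel

2*(-4*2**(s + 3/2)*(s + 2)*(2*s + 1) + 2**(s + 2)*(2*s + 1)*(2*s + 3) + 5*3**(s + 3/2)*(s + 2)*(2*s + 1) - (5/2)**(s + 3/2)*(s + 2)*(2*s + 1) + 6*(s + 2)*(2*s + 3) - (2*s + 1)*(2*s + 3))/((s + 2)*(2*s + 1)*(2*s + 3))
  Re(s) > -1/2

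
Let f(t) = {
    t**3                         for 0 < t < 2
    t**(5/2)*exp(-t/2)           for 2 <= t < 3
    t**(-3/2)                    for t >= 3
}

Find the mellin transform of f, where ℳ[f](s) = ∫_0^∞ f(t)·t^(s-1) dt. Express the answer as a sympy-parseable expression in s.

reversing the shared t-power: t on [0, 2); sqrt(t)*exp(-t/2) on [2, 3); t**(-7/2) on [3, ∞)
the shared t-power comes off first: sqrt(t) on [0, 2); exp(-t/2) on [2, 3); t**(-4) on [3, ∞)
along the cuts 2, 3, ℳ[f](s) splits into 3 integrals
between 0 and 2 the integrand is t**3·t^(s-1)
∫ t**(5/2)*exp(-t/2)·t^(s-1) over [2, 3)
over [3, ∞), the kernel integral of t**(-3/2) enters the sum

2*(36*2**s*(2*s - 3) + 18*2**(s + 1/2)*(s + 3)*(2*s - 3)*uppergamma(s + 5/2, 1) - 18*2**(s + 1/2)*(s + 3)*(2*s - 3)*uppergamma(s + 5/2, 3/2) - 3**(s + 1/2)*(s + 3))/(9*(s + 3)*(2*s - 3))
  -3 < Re(s) < 3/2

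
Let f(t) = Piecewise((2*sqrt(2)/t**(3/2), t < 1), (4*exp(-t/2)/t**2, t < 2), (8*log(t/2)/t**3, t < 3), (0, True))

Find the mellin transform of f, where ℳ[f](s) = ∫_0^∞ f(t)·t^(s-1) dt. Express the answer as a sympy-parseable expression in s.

(27*2**s*(2*s - 3)*(-2*s + (s - 2)**2 + 5)*uppergamma(s - 2, 1/2) - 27*2**s*(2*s - 3)*(-2*s + (s - 2)**2 + 5)*uppergamma(s - 2, 1) + 27*2**s*(2*s - 3) + 8*3**s*(3 - 2*s) + 3**s*(s - 2)*(2*s - 3)*(-8*log(2) + 8*log(3)) + 3**s*(2*s - 3)*(-8*log(3) + 8*log(2)) + 108*sqrt(2)*(-2*s + (s - 2)**2 + 5))/(27*(2*s - 3)*(-2*s + (s - 2)**2 + 5))
  Re(s) > 3/2

the common scale on t comes off first: t**(-3/2) on [0, 1/2); exp(-t)/t**2 on [1/2, 1); log(t)/t**3 on [1, 3/2)
peel off the shared t-power: 1/sqrt(t) on [0, 1/2); exp(-t)/t on [1/2, 1); log(t)/t**2 on [1, 3/2)
peel off the shared t-power: sqrt(t) on [0, 1/2); exp(-t) on [1/2, 1); log(t)/t on [1, 3/2)
integrate the 3 segments split at 1, 2, then add the results
segment 0 to 1 holds 2*sqrt(2)/t**(3/2); add its integral
piece [1, 2): integrate 4*exp(-t/2)/t**2 against the kernel
piece [2, 3): integrate 8*log(t/2)/t**3 against the kernel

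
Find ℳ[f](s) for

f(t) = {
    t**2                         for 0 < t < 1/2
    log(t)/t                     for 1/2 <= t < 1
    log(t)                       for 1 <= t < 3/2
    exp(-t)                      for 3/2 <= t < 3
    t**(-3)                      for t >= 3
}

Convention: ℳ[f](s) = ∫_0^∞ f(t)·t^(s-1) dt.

breakpoints 1/2, 1, 3/2, 3: one integral from each of the 5 segments
the [0, 1/2) slice contributes ∫ t**2·t^(s-1) dt
piece [1/2, 1): integrate log(t)/t against the kernel
for t in [1, 3/2): the term is ∫ log(t)·t^(s-1)
on [3/2, 3) integrate f = exp(-t) against the kernel
[3, ∞) adds the kernel integral of t**(-3)

(108*2**s*s**2*(s - 3)*(s + 2)*(s**2 - 2*s + 1)*uppergamma(s, 3/2) - 108*2**s*s**2*(s - 3)*(s + 2)*(s**2 - 2*s + 1)*uppergamma(s, 3) - 108*2**s*s**2*(s - 3)*(s + 2) + 108*2**s*(s - 3)*(s + 2)*(s**2 - 2*s + 1) - 108*3**s*s*(s - 3)*(s + 2)*(s**2 - 2*s + 1)*log(2) + 108*3**s*s*(s - 3)*(s + 2)*(s**2 - 2*s + 1)*log(3) - 108*3**s*(s - 3)*(s + 2)*(s**2 - 2*s + 1) - 4*6**s*s**2*(s + 2)*(s**2 - 2*s + 1) + 216*s**3*(s - 3)*(s + 2)*log(2) - 216*s**2*(s - 3)*(s + 2)*log(2) + 216*s**2*(s - 3)*(s + 2) + 27*s**2*(s - 3)*(s**2 - 2*s + 1))/(108*2**s*s**2*(s - 3)*(s + 2)*(s**2 - 2*s + 1))
  -2 < Re(s) < 3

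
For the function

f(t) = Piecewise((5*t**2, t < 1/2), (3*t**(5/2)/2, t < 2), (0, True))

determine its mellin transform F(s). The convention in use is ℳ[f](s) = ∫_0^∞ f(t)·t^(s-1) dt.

the 2 pieces separated at 1/2 each add one integral
on [0, 1/2) integrate f = 5*t**2 against the kernel
[1/2, 2) adds the kernel integral of 3*t**(5/2)/2

(-3*2**(1/2 - s)*(s + 2) + 96*2**(s + 1/2)*(s + 2) + 10*(2*s + 5)/2**s)/(8*(s + 2)*(2*s + 5))
  Re(s) > -2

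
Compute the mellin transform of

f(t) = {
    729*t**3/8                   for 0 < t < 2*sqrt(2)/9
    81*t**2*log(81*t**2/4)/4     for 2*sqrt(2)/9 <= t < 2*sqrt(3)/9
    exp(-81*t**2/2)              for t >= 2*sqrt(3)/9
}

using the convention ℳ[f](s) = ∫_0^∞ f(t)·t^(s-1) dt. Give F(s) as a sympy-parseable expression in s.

undo the common scale on t: 27*t**3 on [0, sqrt(2)/3); 9*t**2*log(9*t**2) on [sqrt(2)/3, sqrt(3)/3); exp(-18*t**2) on [sqrt(3)/3, ∞)
undo the common scale on t: t**3 on [0, sqrt(2)); t**2*log(t**2) on [sqrt(2), sqrt(3)); exp(-2*t**2) on [sqrt(3), ∞)
peel off the power substitution: t**(3/2) on [0, 2); t*log(t) on [2, 3); exp(-2*t) on [3, ∞)
summing 3 kernel integrals split by 2*sqrt(2)/9, 2*sqrt(3)/9 yields ℳ[f](s)
between 0 and 2*sqrt(2)/9 the integrand is 729*t**3/8·t^(s-1)
over [2*sqrt(2)/9, 2*sqrt(3)/9), the kernel integral of 81*t**2*log(81*t**2/4)/4 enters the sum
over [2*sqrt(3)/9, ∞), the kernel integral of exp(-81*t**2/2) enters the sum

(-12**(s/2)*s*(s + 3)*log(2) - 2*12**(s/2)*(s + 3)*log(2) + 2*12**(s/2)*(s + 3) + 4*12**(s/2)*sqrt(2)*(s**2/4 + s + 1) + 3*18**(s/2)*s*(s + 3)*log(3)/2 - 3*18**(s/2)*(s + 3) + 3*18**(s/2)*(s + 3)*log(3) + 3**(s/2)*(s + 3)*(s**2/4 + s + 1)*uppergamma(s/2, 6))/(2*6**(s/2)*(9/2)**s*(s + 3)*(s**2/4 + s + 1))
  Re(s) > -3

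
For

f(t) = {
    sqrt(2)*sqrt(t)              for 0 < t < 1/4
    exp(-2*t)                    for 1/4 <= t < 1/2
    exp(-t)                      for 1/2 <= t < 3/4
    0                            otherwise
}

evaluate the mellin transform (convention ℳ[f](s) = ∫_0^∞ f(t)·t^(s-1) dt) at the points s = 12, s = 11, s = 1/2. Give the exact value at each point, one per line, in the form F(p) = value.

F(12) = -354434904271143*exp(-3/4)/4194304 - 13563139*exp(-1)/512 + sqrt(2)/419430400 + 552203144321471*exp(-1/2)/8388608
F(11) = -8055338729409*exp(-3/4)/1048576 - 9864101*exp(-1)/2048 + sqrt(2)/96468992 + 12553134696189*exp(-1/2)/2097152
F(1/2) = -sqrt(pi)*erfc(sqrt(3)/2) - sqrt(2)*sqrt(pi)*erfc(1)/2 + sqrt(2)/4 + sqrt(2)*sqrt(pi)*erfc(sqrt(2)/2)/2 + sqrt(pi)*erfc(sqrt(2)/2)

the common scale on t comes off first: sqrt(t) on [0, 1/2); exp(-t) on [1/2, 1); exp(-t/2) on [1, 3/2)
cuts at 1/4, 1/2: linearity sums the 3 kernel integrals
piece [0, 1/4): integrate sqrt(2)*sqrt(t) against the kernel
∫ over [1/4, 1/2) of exp(-2*t)·t^(s-1) joins the sum
∫ exp(-t)·t^(s-1) over [1/2, 3/4)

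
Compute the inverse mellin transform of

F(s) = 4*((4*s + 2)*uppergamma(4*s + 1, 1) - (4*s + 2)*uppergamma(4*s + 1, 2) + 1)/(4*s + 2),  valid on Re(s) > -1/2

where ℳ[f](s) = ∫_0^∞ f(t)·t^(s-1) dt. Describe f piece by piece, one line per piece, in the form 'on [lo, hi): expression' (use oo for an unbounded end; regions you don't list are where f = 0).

strip the power substitution: t on [0, 1); sqrt(t)*exp(-sqrt(t)) on [1, 4)
invert the power substitution to get t**2 on [0, 1); t*exp(-t) on [1, 2)
remove the shared t-power first: t on [0, 1); exp(-t) on [1, 2)
treat the 2 regions marked off by 1 separately and sum
segment [0, 1) carries sqrt(t); integrate it
between 1 and 16 the integrand is t**(1/4)*exp(-t**(1/4))·t^(s-1)

on [0, 1): sqrt(t)
on [1, 16): t**(1/4)*exp(-t**(1/4))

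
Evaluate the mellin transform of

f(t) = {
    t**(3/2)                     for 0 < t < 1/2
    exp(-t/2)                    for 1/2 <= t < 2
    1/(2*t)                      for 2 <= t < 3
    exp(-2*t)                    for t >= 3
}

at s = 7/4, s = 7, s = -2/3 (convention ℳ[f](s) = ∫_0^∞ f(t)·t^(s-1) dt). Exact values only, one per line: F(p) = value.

F(7/4) = -2*2**(3/4)*uppergamma(7/4, 1) - 101*2**(3/4)/156 + 2**(1/4)*uppergamma(7/4, 6)/4 + 2*3**(3/4)/3 + 2*2**(3/4)*uppergamma(7/4, 1/4)
F(7) = -250496*exp(-1) + sqrt(2)/4352 + 11007*exp(-6)/8 + 665/12 + 3786745*exp(-1/4)/32
F(-2/3) = -2**(1/3)*uppergamma(-2/3, 1)/2 - 3**(1/3)/30 + 2**(2/3)*uppergamma(-2/3, 6) + 3*2**(1/3)/40 + 3*2**(1/6)/5 + 2**(1/3)*uppergamma(-2/3, 1/4)/2

slice at 1/2, 2, 3, transform all 4 pieces, and sum them
∫ over [0, 1/2) of t**(3/2)·t^(s-1) joins the sum
on [1/2, 2) integrate f = exp(-t/2) against the kernel
∫ over [2, 3) of 1/(2*t)·t^(s-1) joins the sum
between 3 and ∞ the integrand is exp(-2*t)·t^(s-1)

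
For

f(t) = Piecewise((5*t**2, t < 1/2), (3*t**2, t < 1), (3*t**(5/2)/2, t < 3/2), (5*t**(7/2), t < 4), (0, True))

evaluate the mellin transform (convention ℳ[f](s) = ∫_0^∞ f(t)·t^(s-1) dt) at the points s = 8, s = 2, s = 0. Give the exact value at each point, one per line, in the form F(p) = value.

F(8) = 3006477236897/824320 - 2421009*sqrt(6)/164864
F(2) = 1966553/1056 - 459*sqrt(6)/176
F(0) = 25761/140 - 243*sqrt(6)/140

decompose at 1/2, 1, 3/2; ℳ[f](s) sums the 4 pieces' integrals
[0, 1/2) adds the kernel integral of 5*t**2
the [1/2, 1) slice contributes ∫ 3*t**2·t^(s-1) dt
between 1 and 3/2 the integrand is 3*t**(5/2)/2·t^(s-1)
on [3/2, 4) integrate f = 5*t**(7/2) against the kernel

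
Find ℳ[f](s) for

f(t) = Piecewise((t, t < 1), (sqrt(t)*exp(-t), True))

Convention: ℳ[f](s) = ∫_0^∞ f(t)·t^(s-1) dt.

((s + 1)*uppergamma(s + 1/2, 1) + 1)/(s + 1)
  Re(s) > -1

undo the shared t-power: sqrt(t) on [0, 1); exp(-t) on [1, ∞)
breakpoints 1: one integral from each of the 2 segments
on [0, 1): add ∫ t·t^(s-1) dt
the [1, ∞) slice contributes ∫ sqrt(t)*exp(-t)·t^(s-1) dt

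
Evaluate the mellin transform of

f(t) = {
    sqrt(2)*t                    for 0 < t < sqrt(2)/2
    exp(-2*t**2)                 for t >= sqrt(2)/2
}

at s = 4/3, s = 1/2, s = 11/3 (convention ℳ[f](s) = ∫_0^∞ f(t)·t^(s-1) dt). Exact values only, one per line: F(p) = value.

the power substitution comes off first: sqrt(2)*sqrt(t) on [0, 1/2); exp(-2*t) on [1/2, ∞)
the common scale on t comes off first: sqrt(t) on [0, 1); exp(-t) on [1, ∞)
breakpoints sqrt(2)/2: one integral from each of the 2 segments
for t in [0, sqrt(2)/2): the term is ∫ sqrt(2)*t·t^(s-1)
∫ over [sqrt(2)/2, ∞) of exp(-2*t**2)·t^(s-1) joins the sum

F(4/3) = 2**(1/3)*(7*uppergamma(2/3, 1) + 6)/28
F(1/2) = 2**(3/4)*(3*uppergamma(1/4, 1) + 4)/12
F(11/3) = 2**(1/6)*(3 + 7*uppergamma(11/6, 1))/56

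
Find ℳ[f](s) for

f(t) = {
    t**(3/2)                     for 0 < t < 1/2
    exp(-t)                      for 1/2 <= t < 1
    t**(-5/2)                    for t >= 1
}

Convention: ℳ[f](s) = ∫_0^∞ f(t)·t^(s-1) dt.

(2*2**s*(2*s - 5)*(2*s + 3)*uppergamma(s, 1/2) - 2*2**s*(2*s - 5)*(2*s + 3)*uppergamma(s, 1) - 4*2**s*(2*s + 3) + sqrt(2)*(2*s - 5))/(2*2**s*(2*s - 5)*(2*s + 3))
  -3/2 < Re(s) < 5/2

split f at 1/2, 1: ℳ[f](s) collects 3 kernel integrals
on [0, 1/2) integrate f = t**(3/2) against the kernel
∫ over [1/2, 1) of exp(-t)·t^(s-1) joins the sum
the [1, ∞) slice contributes ∫ t**(-5/2)·t^(s-1) dt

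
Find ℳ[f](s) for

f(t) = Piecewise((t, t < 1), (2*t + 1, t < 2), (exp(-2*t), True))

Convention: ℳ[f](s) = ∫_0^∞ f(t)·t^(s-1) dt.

split f at 1, 2: ℳ[f](s) collects 3 kernel integrals
piece [0, 1): integrate t against the kernel
on [1, 2) integrate f = (2*t + 1) against the kernel
over [2, ∞), the kernel integral of exp(-2*t) enters the sum

(2**s*s*(s + 1)*uppergamma(s, 4) - 2*4**s*s - 4**s + 5*8**s*s + 8**s)/(4**s*s*(s + 1))
  Re(s) > -1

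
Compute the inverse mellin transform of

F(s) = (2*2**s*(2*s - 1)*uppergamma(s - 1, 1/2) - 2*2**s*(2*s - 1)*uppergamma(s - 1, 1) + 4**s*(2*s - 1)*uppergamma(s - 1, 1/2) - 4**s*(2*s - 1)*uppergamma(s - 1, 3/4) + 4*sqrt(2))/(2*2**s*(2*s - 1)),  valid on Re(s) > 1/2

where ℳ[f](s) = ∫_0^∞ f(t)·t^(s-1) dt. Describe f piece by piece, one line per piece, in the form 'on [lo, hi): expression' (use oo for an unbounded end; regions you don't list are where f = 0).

undo the shared t-power: sqrt(t) on [0, 1/2); exp(-t) on [1/2, 1); exp(-t/2) on [1, 3/2)
slice at 1/2, 1, transform all 3 pieces, and sum them
piece [0, 1/2): integrate 1/sqrt(t) against the kernel
between 1/2 and 1 the integrand is exp(-t)/t·t^(s-1)
for t in [1, 3/2): the term is ∫ exp(-t/2)/t·t^(s-1)

on [0, 1/2): 1/sqrt(t)
on [1/2, 1): exp(-t)/t
on [1, 3/2): exp(-t/2)/t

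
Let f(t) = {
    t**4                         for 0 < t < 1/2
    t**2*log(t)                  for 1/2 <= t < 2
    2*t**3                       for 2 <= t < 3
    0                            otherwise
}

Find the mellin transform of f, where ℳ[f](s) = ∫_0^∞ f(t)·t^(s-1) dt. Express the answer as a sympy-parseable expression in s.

(-256*2**(2*s)*(s + 2)**2*(s + 4) + 64*2**(2*s)*(s + 2)*(s + 3)*(s + 4)*log(2) - 64*2**(2*s)*(s + 3)*(s + 4) + 864*6**s*(s + 2)**2*(s + 4) + (s + 2)**2*(s + 3) + 4*(s + 2)*(s + 3)*(s + 4)*log(2) + 4*(s + 3)*(s + 4))/(16*2**s*(s + 2)**2*(s + 3)*(s + 4))
  Re(s) > -4

undo the shared t-power: t**2 on [0, 1/2); log(t) on [1/2, 2); 2*t on [2, 3)
summing 3 kernel integrals split by 1/2, 2 yields ℳ[f](s)
∫ over [0, 1/2) of t**4·t^(s-1) joins the sum
∫ t**2*log(t)·t^(s-1) over [1/2, 2)
on [2, 3) integrate f = 2*t**3 against the kernel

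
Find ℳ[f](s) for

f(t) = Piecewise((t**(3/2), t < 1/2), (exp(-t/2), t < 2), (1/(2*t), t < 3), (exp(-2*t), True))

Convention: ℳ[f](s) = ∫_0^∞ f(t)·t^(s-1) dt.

cuts at 1/2, 2, 3: linearity sums the 4 kernel integrals
over [0, 1/2), the kernel integral of t**(3/2) enters the sum
on [1/2, 2) integrate f = exp(-t/2) against the kernel
on [2, 3) integrate f = 1/(2*t) against the kernel
segment [3, ∞) carries exp(-2*t); integrate it

(12*24**s*(s - 1)*(2*s + 3)*uppergamma(s, 1/4) - 12*24**s*(s - 1)*(2*s + 3)*uppergamma(s, 1) - 3*24**s*(2*s + 3) + 2*36**s*(2*s + 3) + 12*6**s*(s - 1)*(2*s + 3)*uppergamma(s, 6) + 6*sqrt(2)*6**s*(s - 1))/(12*12**s*(s - 1)*(2*s + 3))
  Re(s) > -3/2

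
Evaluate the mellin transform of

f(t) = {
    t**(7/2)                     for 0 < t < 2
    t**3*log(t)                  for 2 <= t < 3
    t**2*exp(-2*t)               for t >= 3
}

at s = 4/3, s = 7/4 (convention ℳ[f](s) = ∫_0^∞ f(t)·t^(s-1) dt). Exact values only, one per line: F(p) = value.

F(4/3) = -729*3**(1/3)/169 - 48*2**(1/3)*log(2)/13 + 2**(2/3)*uppergamma(10/3, 6)/16 + 144*2**(1/3)/169 + 96*2**(5/6)/29 + 243*3**(1/3)*log(3)/13
F(7/4) = -1296*3**(3/4)/361 - 64*2**(3/4)*log(2)/19 + 2**(1/4)*uppergamma(15/4, 6)/16 + 256*2**(3/4)/361 + 128*2**(1/4)/21 + 324*3**(3/4)*log(3)/19

undo the shared t-power: t**(3/2) on [0, 2); t*log(t) on [2, 3); exp(-2*t) on [3, ∞)
breakpoints 2, 3: one integral from each of the 3 segments
on [0, 2): add ∫ t**(7/2)·t^(s-1) dt
the [2, 3) slice contributes ∫ t**3*log(t)·t^(s-1) dt
∫ t**2*exp(-2*t)·t^(s-1) over [3, ∞)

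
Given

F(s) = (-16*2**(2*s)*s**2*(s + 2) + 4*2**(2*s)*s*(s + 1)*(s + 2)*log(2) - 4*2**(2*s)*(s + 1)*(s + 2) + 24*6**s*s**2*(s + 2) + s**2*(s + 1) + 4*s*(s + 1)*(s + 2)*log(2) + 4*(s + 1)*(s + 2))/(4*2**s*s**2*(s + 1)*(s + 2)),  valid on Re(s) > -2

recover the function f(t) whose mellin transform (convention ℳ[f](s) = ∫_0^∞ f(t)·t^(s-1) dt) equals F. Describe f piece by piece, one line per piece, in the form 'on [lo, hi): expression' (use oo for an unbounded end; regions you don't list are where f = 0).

on [0, 1/2): t**2
on [1/2, 2): log(t)
on [2, 3): 2*t

integrate the 3 segments split at 1/2, 2, then add the results
between 0 and 1/2 the integrand is t**2·t^(s-1)
on [1/2, 2): add ∫ log(t)·t^(s-1) dt
[2, 3) adds the kernel integral of 2*t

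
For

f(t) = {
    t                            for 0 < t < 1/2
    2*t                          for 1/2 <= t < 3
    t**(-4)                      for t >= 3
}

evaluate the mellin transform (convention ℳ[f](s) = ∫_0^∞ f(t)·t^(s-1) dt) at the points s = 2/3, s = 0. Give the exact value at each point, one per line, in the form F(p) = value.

integrate the 3 segments split at 1/2, 3, then add the results
over [0, 1/2), the kernel integral of t enters the sum
[1/2, 3) adds the kernel integral of 2*t
segment [3, ∞) carries t**(-4); integrate it

F(2/3) = 2**(1/3)*(-81 + 973*6**(2/3))/540
F(0) = 1783/324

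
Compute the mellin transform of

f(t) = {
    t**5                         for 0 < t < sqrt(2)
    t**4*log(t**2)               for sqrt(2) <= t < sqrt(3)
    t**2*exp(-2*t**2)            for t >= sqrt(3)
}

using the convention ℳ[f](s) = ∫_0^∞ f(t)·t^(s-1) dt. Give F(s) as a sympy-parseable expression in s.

6**(-s/2 - 1)*(-12**(s/2 + 1)*(s + 2)*(s + 5)*log(2) - 2*12**(s/2 + 1)*(s + 5)*log(2) + 2*12**(s/2 + 1)*(s + 5) + 4*12**(s/2 + 1)*sqrt(2)*(s + (s + 2)**2/4 + 3) + 3*18**(s/2 + 1)*(s + 2)*(s + 5)*log(3)/2 - 3*18**(s/2 + 1)*(s + 5) + 3*18**(s/2 + 1)*(s + 5)*log(3) + 3**(s/2 + 1)*(s + 5)*(s + (s + 2)**2/4 + 3)*uppergamma(s/2 + 1, 6))/(2*(s + 5)*(s + (s + 2)**2/4 + 3))
  Re(s) > -5

peel off the shared t-power: t**3 on [0, sqrt(2)); t**2*log(t**2) on [sqrt(2), sqrt(3)); exp(-2*t**2) on [sqrt(3), ∞)
invert the power substitution to get t**(3/2) on [0, 2); t*log(t) on [2, 3); exp(-2*t) on [3, ∞)
summing 3 kernel integrals split by sqrt(2), sqrt(3) yields ℳ[f](s)
on [0, sqrt(2)): add ∫ t**5·t^(s-1) dt
over [sqrt(2), sqrt(3)), the kernel integral of t**4*log(t**2) enters the sum
the [sqrt(3), ∞) slice contributes ∫ t**2*exp(-2*t**2)·t^(s-1) dt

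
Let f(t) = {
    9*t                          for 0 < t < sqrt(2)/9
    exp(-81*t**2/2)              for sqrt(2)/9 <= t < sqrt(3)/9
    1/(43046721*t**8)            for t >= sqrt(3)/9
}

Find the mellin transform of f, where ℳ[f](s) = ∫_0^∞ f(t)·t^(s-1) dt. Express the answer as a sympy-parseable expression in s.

(81*2**(s/2)*(s - 8)*(s + 1)*uppergamma(s/2, 1) - 81*2**(s/2)*(s - 8)*(s + 1)*uppergamma(s/2, 3/2) + 162*2**(s/2 + 1/2)*(s - 8) - 2*3**(s/2)*(s + 1))/(162*9**s*(s - 8)*(s + 1))
  -1 < Re(s) < 8

the common scale on t comes off first: 3*t on [0, sqrt(2)/3); exp(-9*t**2/2) on [sqrt(2)/3, sqrt(3)/3); 1/(6561*t**8) on [sqrt(3)/3, ∞)
undo the common scale on t: t on [0, sqrt(2)); exp(-t**2/2) on [sqrt(2), sqrt(3)); t**(-8) on [sqrt(3), ∞)
remove the power substitution first: sqrt(t) on [0, 2); exp(-t/2) on [2, 3); t**(-4) on [3, ∞)
breakpoints sqrt(2)/9, sqrt(3)/9: one integral from each of the 3 segments
segment 0 to sqrt(2)/9 holds 9*t; add its integral
segment [sqrt(2)/9, sqrt(3)/9) carries exp(-81*t**2/2); integrate it
on [sqrt(3)/9, ∞) integrate f = 1/(43046721*t**8) against the kernel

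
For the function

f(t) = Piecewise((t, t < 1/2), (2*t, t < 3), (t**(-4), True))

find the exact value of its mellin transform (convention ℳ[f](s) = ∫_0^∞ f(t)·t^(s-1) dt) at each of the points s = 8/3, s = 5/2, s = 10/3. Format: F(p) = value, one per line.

f breaks at 1/2, 3 into 3 integrals to sum
segment [0, 1/2) carries t; integrate it
segment 1/2 to 3 holds 2*t; add its integral
for t in [3, ∞): the term is ∫ t**(-4)·t^(s-1)

F(8/3) = 2**(1/3)*(-9 + 3910*6**(2/3))/528
F(5/2) = sqrt(2)*(-27 + 11720*sqrt(6))/1512
F(10/3) = 2**(2/3)*(-3 + 7880*6**(1/3))/416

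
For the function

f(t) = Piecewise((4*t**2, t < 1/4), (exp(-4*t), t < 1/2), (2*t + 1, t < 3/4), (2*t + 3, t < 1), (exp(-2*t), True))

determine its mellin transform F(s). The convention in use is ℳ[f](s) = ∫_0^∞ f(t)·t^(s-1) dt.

(20*2**(2*s)*s*(s + 2) + 12*2**(2*s)*(s + 2) + 4*2**s*s*(s + 1)*(s + 2)*uppergamma(s, 2) - 8*2**s*s*(s + 2) - 4*2**s*(s + 2) - 8*3**s*s*(s + 2) - 8*3**s*(s + 2) + 4*s*(s + 1)*(s + 2)*uppergamma(s, 1) - 4*s*(s + 1)*(s + 2)*uppergamma(s, 2) + s*(s + 1))/(4*2**(2*s)*s*(s + 1)*(s + 2))
  Re(s) > -2

undo the common scale on t: t**2 on [0, 1/2); exp(-2*t) on [1/2, 1); t + 1 on [1, 3/2); …
the 5 pieces separated at 1/4, 1/2, 3/4, 1 each add one integral
for t in [0, 1/4): the term is ∫ 4*t**2·t^(s-1)
on [1/4, 1/2): add ∫ exp(-4*t)·t^(s-1) dt
for t in [1/2, 3/4): the term is ∫ (2*t + 1)·t^(s-1)
segment [3/4, 1) carries (2*t + 3); integrate it
piece [1, ∞): integrate exp(-2*t) against the kernel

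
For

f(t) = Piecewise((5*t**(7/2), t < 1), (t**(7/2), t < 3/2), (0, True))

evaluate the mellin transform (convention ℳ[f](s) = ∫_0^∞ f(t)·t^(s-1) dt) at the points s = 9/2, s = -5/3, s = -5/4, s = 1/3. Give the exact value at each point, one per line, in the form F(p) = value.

decompose at 1; ℳ[f](s) sums the 2 pieces' integrals
[0, 1) adds the kernel integral of 5*t**(7/2)
on [1, 3/2): add ∫ t**(7/2)·t^(s-1) dt

F(9/2) = 7585/2048
F(-5/3) = 9*2**(1/6)*3**(5/6)/22 + 24/11
F(-5/4) = 2**(3/4)*3**(1/4)/2 + 16/9
F(1/3) = 24/23 + 81*2**(1/6)*3**(5/6)/184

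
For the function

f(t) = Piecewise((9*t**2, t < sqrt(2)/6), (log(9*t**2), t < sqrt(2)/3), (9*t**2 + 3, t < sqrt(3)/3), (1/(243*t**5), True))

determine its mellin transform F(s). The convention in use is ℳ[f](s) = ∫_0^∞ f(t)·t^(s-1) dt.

(-135*2**s*s**2*(s - 5)/2 + 27*2**s*s*(s/2 + 1)*(s - 5)*log(2) - 81*2**s*s*(s - 5) - 54*2**s*(s/2 + 1)*(s - 5) - sqrt(3)*6**(s/2)*s**2*(s/2 + 1) + 81*6**(s/2)*s**2*(s - 5) + 81*6**(s/2)*s*(s - 5) + 27*s**2*(s - 5)/4 + 27*s*(s/2 + 1)*(s - 5)*log(2) + (s - 5)*(27*s + 54))/(27*2**(s/2)*3**s*s**2*(s/2 + 1)*(s - 5))
  -2 < Re(s) < 5

undo the common scale on t: t**2 on [0, sqrt(2)/2); log(t**2) on [sqrt(2)/2, sqrt(2)); t**2 + 3 on [sqrt(2), sqrt(3)); …
strip the power substitution: t on [0, 1/2); log(t) on [1/2, 2); t + 3 on [2, 3); …
f breaks at sqrt(2)/6, sqrt(2)/3, sqrt(3)/3 into 4 integrals to sum
∫ 9*t**2·t^(s-1) over [0, sqrt(2)/6)
piece [sqrt(2)/6, sqrt(2)/3): integrate log(9*t**2) against the kernel
∫ (9*t**2 + 3)·t^(s-1) over [sqrt(2)/3, sqrt(3)/3)
segment [sqrt(3)/3, ∞) carries 1/(243*t**5); integrate it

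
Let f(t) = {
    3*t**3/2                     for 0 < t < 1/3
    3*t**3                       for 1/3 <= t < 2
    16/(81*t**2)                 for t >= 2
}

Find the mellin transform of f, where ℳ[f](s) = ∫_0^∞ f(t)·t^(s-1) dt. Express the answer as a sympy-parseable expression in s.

strip the shared t-power: 3*t/2 on [0, 1/3); 3*t on [1/3, 2); 16/(81*t**4) on [2, ∞)
the common scale on t comes off first: t on [0, 1/2); 2*t on [1/2, 3); t**(-4) on [3, ∞)
slice at 1/3, 2, transform all 3 pieces, and sum them
segment [0, 1/3) carries 3*t**3/2; integrate it
on [1/3, 2): add ∫ 3*t**3·t^(s-1) dt
over [2, ∞), the kernel integral of 16/(81*t**2) enters the sum

(3880*6**s*s - 7800*6**s - 9*s + 18)/(162*3**s*(s**2 + s - 6))
  -3 < Re(s) < 2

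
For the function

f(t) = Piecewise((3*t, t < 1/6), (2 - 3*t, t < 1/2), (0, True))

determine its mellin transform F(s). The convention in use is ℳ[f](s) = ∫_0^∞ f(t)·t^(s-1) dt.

(3**s*s/2 + 2*3**s - s - 2)/(6**s*s*(s + 1))
  Re(s) > -1

peel off the common scale on t: t on [0, 1/2); 2 - t on [1/2, 3/2)
linearity at 1/6 turns ℳ[f](s) into 2 summed integrals
between 0 and 1/6 the integrand is 3*t·t^(s-1)
on [1/6, 1/2) integrate f = (2 - 3*t) against the kernel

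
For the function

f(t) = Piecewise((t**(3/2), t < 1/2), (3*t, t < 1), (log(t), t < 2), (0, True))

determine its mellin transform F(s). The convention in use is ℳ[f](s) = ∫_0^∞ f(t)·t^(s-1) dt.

decompose at 1/2, 1; ℳ[f](s) sums the 3 pieces' integrals
∫ over [0, 1/2) of t**(3/2)·t^(s-1) joins the sum
for t in [1/2, 1): the term is ∫ 3*t·t^(s-1)
segment [1, 2) carries log(t); integrate it

(-2*2**(2*s)*(s + 1)*(2*s + 3) + 6*2**s*s**2*(2*s + 3) + 2*2**s*(s + 1)*(2*s + 3) + 4**s*s*(s + 1)*(2*s + 3)*log(4) + sqrt(2)*s**2*(s + 1) - 3*s**2*(2*s + 3))/(2*2**s*s**2*(s + 1)*(2*s + 3))
  Re(s) > -3/2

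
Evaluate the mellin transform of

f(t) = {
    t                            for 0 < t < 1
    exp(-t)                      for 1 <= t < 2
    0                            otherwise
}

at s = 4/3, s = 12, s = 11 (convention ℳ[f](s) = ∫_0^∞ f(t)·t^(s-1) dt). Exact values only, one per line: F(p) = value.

F(4/3) = -uppergamma(4/3, 2) + 3/7 + uppergamma(4/3, 1)
F(12) = -294947072*exp(-2) + 1/13 + 108505112*exp(-1)
F(11) = -26813184*exp(-2) + 1/12 + 9864101*exp(-1)

decompose at 1; ℳ[f](s) sums the 2 pieces' integrals
piece [0, 1): integrate t against the kernel
∫ over [1, 2) of exp(-t)·t^(s-1) joins the sum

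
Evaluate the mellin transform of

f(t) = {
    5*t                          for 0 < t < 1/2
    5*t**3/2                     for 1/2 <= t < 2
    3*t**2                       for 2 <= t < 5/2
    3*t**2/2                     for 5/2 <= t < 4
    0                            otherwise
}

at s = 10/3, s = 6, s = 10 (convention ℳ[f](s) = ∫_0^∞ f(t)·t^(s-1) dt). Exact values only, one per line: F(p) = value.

summing 4 kernel integrals split by 1/2, 2, 5/2 yields ℳ[f](s)
for t in [0, 1/2): the term is ∫ 5*t·t^(s-1)
between 1/2 and 2 the integrand is 5*t**3/2·t^(s-1)
on [2, 5/2) integrate f = 3*t**2 against the kernel
piece [5/2, 4): integrate 3*t**2/2 against the kernel

F(10/3) = 138*2**(1/3)/19 + 28125*20**(1/3)/2048 + 18212901*2**(2/3)/63232
F(6) = 361850089/28672
F(10) = 9864380974817/4685824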